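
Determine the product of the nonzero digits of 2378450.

2×3×7×8×4×5 = 6720

6720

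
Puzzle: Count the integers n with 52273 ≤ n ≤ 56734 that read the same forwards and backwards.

The integers in [52273, 56734] that read the same forwards and backwards: 52325, 52425, 52525, 52625, 52725, 52825, …, 56565, 56665.
44 qualify.

44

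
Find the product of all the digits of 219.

18

2×1×9 = 18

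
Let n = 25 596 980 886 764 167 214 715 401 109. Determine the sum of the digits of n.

2+5+5+9+6+9+8+0+8+8+6+7+6+4+1+6+7+2+1+4+7+1+5+4+0+1+1+0+9 = 132

132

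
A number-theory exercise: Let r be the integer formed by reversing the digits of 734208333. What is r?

Reversing 734208333 gives 333802437.

333802437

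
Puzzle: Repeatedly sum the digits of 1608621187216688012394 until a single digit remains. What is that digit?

9

1+6+0+8+6+2+1+1+8+7+2+1+6+6+8+8+0+1+2+3+9+4 = 90
9+0 = 9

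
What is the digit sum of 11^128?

553

11^128 = 19873012250342044933876323243536725795573361572335445760471484541737760392533800435569122898705703960201510224425798062253366862190081
Sum of its 134 digits: 553.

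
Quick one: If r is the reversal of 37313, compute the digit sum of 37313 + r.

34

Reversal of 37313 is 31373; 37313 + 31373 = 68686.
Digit sum of 68686: 6+8+6+8+6 = 34.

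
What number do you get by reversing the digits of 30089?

98003

Reversing 30089 gives 98003.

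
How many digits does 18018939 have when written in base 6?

10

18018939 in base 6 is 1442113003, which has 10 digits.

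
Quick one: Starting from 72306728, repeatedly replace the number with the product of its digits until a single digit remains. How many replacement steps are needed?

1

72306728 → 0 (1 step)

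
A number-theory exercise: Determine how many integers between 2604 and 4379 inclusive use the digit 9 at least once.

The integers in [2604, 4379] that use the digit 9 at least once: 2609, 2619, 2629, 2639, 2649, 2659, …, 4369, 4379.
493 qualify.

493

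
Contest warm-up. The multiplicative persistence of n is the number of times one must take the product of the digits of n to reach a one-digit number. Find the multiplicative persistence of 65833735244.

65833735244 → 7257600 → 0 (2 steps)

2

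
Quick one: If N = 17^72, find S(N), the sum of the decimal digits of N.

17^72 = 39113109086909429677722020301913236473480554918622319095658263304421436792355981439762561
Sum of its 89 digits: 379.

379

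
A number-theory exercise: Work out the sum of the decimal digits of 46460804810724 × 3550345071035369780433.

180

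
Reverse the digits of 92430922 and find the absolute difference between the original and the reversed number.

Reverse of 92430922 is 22903429.
|92430922 − 22903429| = 69527493

69527493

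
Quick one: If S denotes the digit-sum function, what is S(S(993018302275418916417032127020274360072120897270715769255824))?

First digit sum: 235.
2+3+5 = 10.

10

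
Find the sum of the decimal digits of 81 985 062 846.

57

8+1+9+8+5+0+6+2+8+4+6 = 57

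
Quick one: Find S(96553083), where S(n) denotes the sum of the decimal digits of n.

39

9+6+5+5+3+0+8+3 = 39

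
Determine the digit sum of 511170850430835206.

5+1+1+1+7+0+8+5+0+4+3+0+8+3+5+2+0+6 = 59

59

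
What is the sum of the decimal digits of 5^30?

5^30 = 931322574615478515625
Sum of its 21 digits: 91.

91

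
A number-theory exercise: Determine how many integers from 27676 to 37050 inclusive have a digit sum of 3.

1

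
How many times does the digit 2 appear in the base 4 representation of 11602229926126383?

12

11602229926126383 in base 4 is 221032002222221112112030233.
The digit 2 appears 12 times.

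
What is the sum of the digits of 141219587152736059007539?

100

1+4+1+2+1+9+5+8+7+1+5+2+7+3+6+0+5+9+0+0+7+5+3+9 = 100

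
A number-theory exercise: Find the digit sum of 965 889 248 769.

81

9+6+5+8+8+9+2+4+8+7+6+9 = 81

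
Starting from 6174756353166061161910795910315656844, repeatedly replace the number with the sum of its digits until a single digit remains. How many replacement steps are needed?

6174756353166061161910795910315656844 → 158 → 14 → 5 (3 steps)

3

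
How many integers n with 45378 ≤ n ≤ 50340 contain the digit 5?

2047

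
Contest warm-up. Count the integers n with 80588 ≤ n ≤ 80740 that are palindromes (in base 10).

2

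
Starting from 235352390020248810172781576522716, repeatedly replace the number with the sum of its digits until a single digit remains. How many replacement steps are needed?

235352390020248810172781576522716 → 124 → 7 (2 steps)

2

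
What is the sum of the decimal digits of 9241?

9+2+4+1 = 16

16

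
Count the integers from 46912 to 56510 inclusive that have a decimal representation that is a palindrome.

96

The integers in [46912, 56510] that have a decimal representation that is a palindrome: 46964, 47074, 47174, 47274, 47374, 47474, …, 56365, 56465.
96 qualify.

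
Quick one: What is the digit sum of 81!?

81! = 5797126020747367985879734231578109105412357244731625958745865049716390179693892056256184534249745940480000000000000000000
Sum of its 121 digits: 486.

486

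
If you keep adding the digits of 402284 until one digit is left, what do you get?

4+0+2+2+8+4 = 20
2+0 = 2
(Equivalently, 402284 mod 9 = 2.)

2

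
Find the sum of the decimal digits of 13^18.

91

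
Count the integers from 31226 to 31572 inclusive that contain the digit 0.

The integers in [31226, 31572] that contain the digit 0: 31230, 31240, 31250, 31260, 31270, 31280, …, 31560, 31570.
62 qualify.

62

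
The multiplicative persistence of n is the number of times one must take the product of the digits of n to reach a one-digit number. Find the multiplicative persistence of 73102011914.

1

73102011914 → 0 (1 step)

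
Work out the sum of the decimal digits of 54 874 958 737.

5+4+8+7+4+9+5+8+7+3+7 = 67

67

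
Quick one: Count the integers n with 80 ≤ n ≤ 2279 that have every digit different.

1282

The integers in [80, 2279] that have every digit different: 80, 81, 82, 83, 84, 85, …, 2197, 2198.
1282 qualify.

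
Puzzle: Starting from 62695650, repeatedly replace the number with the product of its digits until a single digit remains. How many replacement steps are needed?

1

62695650 → 0 (1 step)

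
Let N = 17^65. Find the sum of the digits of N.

350

17^65 = 95319090450218007303742536355848761234066170796000792973413605849481890760893457
Sum of its 80 digits: 350.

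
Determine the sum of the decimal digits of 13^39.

199

13^39 = 27783742160348572763840067510872319734178277
Sum of its 44 digits: 199.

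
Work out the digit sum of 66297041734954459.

6+6+2+9+7+0+4+1+7+3+4+9+5+4+4+5+9 = 85

85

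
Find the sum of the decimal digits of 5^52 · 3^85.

5^52 · 3^85 = 79752972110127683093701511829800890478565644770014841924421489238739013671875
Sum of its 77 digits: 342.

342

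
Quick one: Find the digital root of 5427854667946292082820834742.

8

5+4+2+7+8+5+4+6+6+7+9+4+6+2+9+2+0+8+2+8+2+0+8+3+4+7+4+2 = 134
1+3+4 = 8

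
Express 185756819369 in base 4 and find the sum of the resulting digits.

38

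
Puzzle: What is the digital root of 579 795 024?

3

5+7+9+7+9+5+0+2+4 = 48
4+8 = 12
1+2 = 3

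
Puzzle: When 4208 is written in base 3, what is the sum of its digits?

12

4208 in base 3 is 12202212.
Digit sum: 1+2+2+0+2+2+1+2 = 12.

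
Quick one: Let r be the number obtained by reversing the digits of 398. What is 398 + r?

1291

Reverse of 398 is 893.
398 + 893 = 1291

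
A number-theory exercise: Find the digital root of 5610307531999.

4

5+6+1+0+3+0+7+5+3+1+9+9+9 = 58
5+8 = 13
1+3 = 4
(Equivalently, 5610307531999 mod 9 = 4.)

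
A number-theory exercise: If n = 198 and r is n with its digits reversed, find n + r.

1089

Reverse of 198 is 891.
198 + 891 = 1089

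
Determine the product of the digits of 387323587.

846720

3×8×7×3×2×3×5×8×7 = 846720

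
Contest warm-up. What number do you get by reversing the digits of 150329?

Reversing 150329 gives 923051.

923051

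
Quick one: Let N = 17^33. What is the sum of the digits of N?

170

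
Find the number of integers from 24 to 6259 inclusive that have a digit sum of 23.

205

The integers in [24, 6259] that have a digit sum of 23: 599, 689, 698, 779, 788, 797, …, 6188, 6197.
205 qualify.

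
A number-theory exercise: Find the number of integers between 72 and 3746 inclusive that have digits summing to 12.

The integers in [72, 3746] that have digits summing to 12: 75, 84, 93, 129, 138, 147, …, 3711, 3720.
253 qualify.

253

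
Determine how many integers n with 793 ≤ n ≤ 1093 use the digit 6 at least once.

57

The integers in [793, 1093] that use the digit 6 at least once: 796, 806, 816, 826, 836, 846, …, 1076, 1086.
57 qualify.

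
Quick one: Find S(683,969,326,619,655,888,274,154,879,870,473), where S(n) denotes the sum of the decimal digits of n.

184

6+8+3+9+6+9+3+2+6+6+1+9+6+5+5+8+8+8+2+7+4+1+5+4+8+7+9+8+7+0+4+7+3 = 184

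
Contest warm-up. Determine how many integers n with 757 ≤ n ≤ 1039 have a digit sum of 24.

The integers in [757, 1039] that have a digit sum of 24: 789, 798, 879, 888, 897, 969, 978, 987, 996.
9 qualify.

9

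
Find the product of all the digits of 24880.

2×4×8×8×0 = 0

0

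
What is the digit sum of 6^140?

486

6^140 = 8733233131762103459660808345247639315496960772046833382089277314153013432419984814172138299868821906129944576
Sum of its 109 digits: 486.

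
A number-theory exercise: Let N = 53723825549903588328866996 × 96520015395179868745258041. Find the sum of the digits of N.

53723825549903588328866996 × 96520015395179868745258041 = 5185424469164651923360107819799836045678409188514836
Sum of its 52 digits: 249.

249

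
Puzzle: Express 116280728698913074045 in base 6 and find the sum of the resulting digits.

50

116280728698913074045 in base 6 is 40312402341011350322111501.
Digit sum: 4+0+3+1+2+4+0+2+3+4+1+0+1+1+3+5+0+3+2+2+1+1+1+5+0+1 = 50.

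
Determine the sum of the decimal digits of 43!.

43! = 60415263063373835637355132068513997507264512000000000
Sum of its 53 digits: 180.

180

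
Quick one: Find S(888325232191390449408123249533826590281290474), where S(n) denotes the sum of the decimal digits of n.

192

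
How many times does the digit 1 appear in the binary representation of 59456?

5

59456 in base 2 is 1110100001000000.
The digit 1 appears 5 times.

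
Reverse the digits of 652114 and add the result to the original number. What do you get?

1063370

Reverse of 652114 is 411256.
652114 + 411256 = 1063370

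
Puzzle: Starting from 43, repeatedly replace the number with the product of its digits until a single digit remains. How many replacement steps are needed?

43 → 12 → 2 (2 steps)

2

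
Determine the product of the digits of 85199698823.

8×5×1×9×9×6×9×8×8×2×3 = 67184640

67184640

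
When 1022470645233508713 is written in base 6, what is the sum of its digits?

68

1022470645233508713 in base 6 is 114335353321524214253213.
Digit sum: 1+1+4+3+3+5+3+5+3+3+2+1+5+2+4+2+1+4+2+5+3+2+1+3 = 68.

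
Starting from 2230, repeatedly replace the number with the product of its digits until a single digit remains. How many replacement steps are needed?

1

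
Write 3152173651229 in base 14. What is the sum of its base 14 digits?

3152173651229 in base 14 is AC7CD2268A1.
Digit sum: 10+12+7+12+13+2+2+6+8+10+1 = 83.

83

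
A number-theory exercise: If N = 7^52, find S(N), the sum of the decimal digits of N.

196

7^52 = 88124787089723195184393736687912818113311201
Sum of its 44 digits: 196.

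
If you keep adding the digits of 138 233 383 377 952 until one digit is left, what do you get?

4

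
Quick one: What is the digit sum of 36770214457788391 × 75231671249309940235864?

208

36770214457788391 × 75231671249309940235864 = 2766284685854959588262487155778341054824
Sum of its 40 digits: 208.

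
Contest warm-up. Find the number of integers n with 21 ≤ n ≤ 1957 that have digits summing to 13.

148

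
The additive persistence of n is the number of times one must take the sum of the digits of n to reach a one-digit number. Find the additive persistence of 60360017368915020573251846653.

2

60360017368915020573251846653 → 112 → 4 (2 steps)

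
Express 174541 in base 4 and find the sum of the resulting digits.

16

174541 in base 4 is 222213031.
Digit sum: 2+2+2+2+1+3+0+3+1 = 16.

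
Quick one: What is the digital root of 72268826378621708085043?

4

7+2+2+6+8+8+2+6+3+7+8+6+2+1+7+0+8+0+8+5+0+4+3 = 103
1+0+3 = 4
(Equivalently, 72268826378621708085043 mod 9 = 4.)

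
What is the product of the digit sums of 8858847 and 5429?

S(8858847) = 8+8+5+8+8+4+7 = 48.
S(5429) = 5+4+2+9 = 20.
48 · 20 = 960.

960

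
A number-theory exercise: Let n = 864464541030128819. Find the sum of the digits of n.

8+6+4+4+6+4+5+4+1+0+3+0+1+2+8+8+1+9 = 74

74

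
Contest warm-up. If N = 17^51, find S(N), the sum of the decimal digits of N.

269

17^51 = 566102392446495912472763130484190827147641176198176468019613233
Sum of its 63 digits: 269.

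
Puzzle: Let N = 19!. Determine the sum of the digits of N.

45

19! = 121645100408832000
Sum of its 18 digits: 45.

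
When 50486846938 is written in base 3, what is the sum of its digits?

50486846938 in base 3 is 11211022111220120001221.
Digit sum: 1+1+2+1+1+0+2+2+1+1+1+2+2+0+1+2+0+0+0+1+2+2+1 = 26.

26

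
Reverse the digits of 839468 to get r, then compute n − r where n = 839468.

-25470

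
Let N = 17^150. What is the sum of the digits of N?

802

17^150 = 36926505171389432251064150202562814007472190016867877501650856866068714188255953768088437087198019533295018612411027616169487104837532697335951669148723663600469236692245142217080369249
Sum of its 185 digits: 802.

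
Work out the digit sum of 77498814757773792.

102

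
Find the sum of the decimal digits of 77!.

432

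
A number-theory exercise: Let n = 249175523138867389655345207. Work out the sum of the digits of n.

128

2+4+9+1+7+5+5+2+3+1+3+8+8+6+7+3+8+9+6+5+5+3+4+5+2+0+7 = 128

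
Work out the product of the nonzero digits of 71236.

252

7×1×2×3×6 = 252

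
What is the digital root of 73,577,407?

7+3+5+7+7+4+0+7 = 40
4+0 = 4

4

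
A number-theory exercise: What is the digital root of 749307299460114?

3

7+4+9+3+0+7+2+9+9+4+6+0+1+1+4 = 66
6+6 = 12
1+2 = 3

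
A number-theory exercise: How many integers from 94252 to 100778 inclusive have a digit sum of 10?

52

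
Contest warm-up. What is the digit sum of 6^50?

171

6^50 = 808281277464764060643139600456536293376
Sum of its 39 digits: 171.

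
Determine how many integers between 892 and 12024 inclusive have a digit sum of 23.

520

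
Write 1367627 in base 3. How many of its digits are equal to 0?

4

1367627 in base 3 is 2120111000212.
The digit 0 appears 4 times.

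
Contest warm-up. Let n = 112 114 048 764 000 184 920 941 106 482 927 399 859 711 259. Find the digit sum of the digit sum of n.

13

First digit sum: 184.
1+8+4 = 13.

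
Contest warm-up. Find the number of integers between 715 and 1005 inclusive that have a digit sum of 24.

9

The integers in [715, 1005] that have a digit sum of 24: 789, 798, 879, 888, 897, 969, 978, 987, 996.
9 qualify.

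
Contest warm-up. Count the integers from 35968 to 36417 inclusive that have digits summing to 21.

36

The integers in [35968, 36417] that have digits summing to 21: 36039, 36048, 36057, 36066, 36075, 36084, …, 36408, 36417.
36 qualify.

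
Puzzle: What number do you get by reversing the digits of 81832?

Reversing 81832 gives 23818.

23818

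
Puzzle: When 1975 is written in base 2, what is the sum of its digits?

9

1975 in base 2 is 11110110111.
Digit sum: 1+1+1+1+0+1+1+0+1+1+1 = 9.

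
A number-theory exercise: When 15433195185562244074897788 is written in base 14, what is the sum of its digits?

15433195185562244074897788 in base 14 is D2658003673D8C7319A748.
Digit sum: 13+2+6+5+8+0+0+3+6+7+3+13+8+12+7+3+1+9+10+7+4+8 = 135.

135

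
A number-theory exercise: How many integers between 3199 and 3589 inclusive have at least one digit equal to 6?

75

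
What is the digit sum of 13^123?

13^123 = 103521923711427330139508660561111399310356231562909825053544787423528887795603512927942762680653876132399975884814583882073552996857463797
Sum of its 138 digits: 640.

640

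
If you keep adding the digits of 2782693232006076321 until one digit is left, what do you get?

2+7+8+2+6+9+3+2+3+2+0+0+6+0+7+6+3+2+1 = 69
6+9 = 15
1+5 = 6

6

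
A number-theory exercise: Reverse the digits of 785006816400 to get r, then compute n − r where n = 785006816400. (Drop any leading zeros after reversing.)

780388215813

Reverse of 785006816400 is 4618600587.
785006816400 − 4618600587 = 780388215813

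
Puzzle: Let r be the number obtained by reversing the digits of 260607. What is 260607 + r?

Reverse of 260607 is 706062.
260607 + 706062 = 966669

966669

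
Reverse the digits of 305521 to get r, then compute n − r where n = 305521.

180018

Reverse of 305521 is 125503.
305521 − 125503 = 180018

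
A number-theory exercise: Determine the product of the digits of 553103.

5×5×3×1×0×3 = 0

0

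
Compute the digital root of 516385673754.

5+1+6+3+8+5+6+7+3+7+5+4 = 60
6+0 = 6
(Equivalently, 516385673754 mod 9 = 6.)

6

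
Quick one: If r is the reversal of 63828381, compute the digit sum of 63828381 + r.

24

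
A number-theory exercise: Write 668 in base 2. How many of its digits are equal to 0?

668 in base 2 is 1010011100.
The digit 0 appears 5 times.

5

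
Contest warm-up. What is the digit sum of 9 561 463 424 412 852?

9+5+6+1+4+6+3+4+2+4+4+1+2+8+5+2 = 66

66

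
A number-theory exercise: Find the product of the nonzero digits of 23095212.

2×3×9×5×2×1×2 = 1080

1080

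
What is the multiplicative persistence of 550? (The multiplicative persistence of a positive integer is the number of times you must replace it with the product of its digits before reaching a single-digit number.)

1

550 → 0 (1 step)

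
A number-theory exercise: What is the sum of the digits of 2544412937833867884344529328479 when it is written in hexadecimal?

189

2544412937833867884344529328479 in base 16 is 201D710D70FC370BB6ADCF195F.
Digit sum: 2+0+1+13+7+1+0+13+7+0+15+12+3+7+0+11+11+6+10+13+12+15+1+9+5+15 = 189.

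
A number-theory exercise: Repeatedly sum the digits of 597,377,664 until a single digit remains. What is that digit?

9

5+9+7+3+7+7+6+6+4 = 54
5+4 = 9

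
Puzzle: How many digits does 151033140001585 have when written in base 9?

15

151033140001585 in base 9 is 653677835581621, which has 15 digits.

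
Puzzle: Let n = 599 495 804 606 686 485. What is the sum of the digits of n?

102

5+9+9+4+9+5+8+0+4+6+0+6+6+8+6+4+8+5 = 102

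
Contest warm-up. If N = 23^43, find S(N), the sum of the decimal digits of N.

23^43 = 35834136918934220777541995677272642015423987712183913488967
Sum of its 59 digits: 284.

284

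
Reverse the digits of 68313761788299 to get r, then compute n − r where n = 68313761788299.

-30974954943087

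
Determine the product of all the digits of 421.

8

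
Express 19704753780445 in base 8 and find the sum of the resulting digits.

19704753780445 in base 8 is 436573666273335.
Digit sum: 4+3+6+5+7+3+6+6+6+2+7+3+3+3+5 = 69.

69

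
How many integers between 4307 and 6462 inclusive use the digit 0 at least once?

The integers in [4307, 6462] that use the digit 0 at least once: 4307, 4308, 4309, 4310, 4320, 4330, …, 6450, 6460.
570 qualify.

570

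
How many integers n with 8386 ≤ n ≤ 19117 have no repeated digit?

3521

The integers in [8386, 19117] that have no repeated digit: 8390, 8391, 8392, 8394, 8395, 8396, …, 19086, 19087.
3521 qualify.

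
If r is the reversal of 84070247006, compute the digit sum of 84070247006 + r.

Reversal of 84070247006 is 60074207048; 84070247006 + 60074207048 = 144144454054.
Digit sum of 144144454054: 1+4+4+1+4+4+4+5+4+0+5+4 = 40.

40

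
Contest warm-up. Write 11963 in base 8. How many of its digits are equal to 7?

2

11963 in base 8 is 27273.
The digit 7 appears 2 times.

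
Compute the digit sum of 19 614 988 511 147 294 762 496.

1+9+6+1+4+9+8+8+5+1+1+1+4+7+2+9+4+7+6+2+4+9+6 = 114

114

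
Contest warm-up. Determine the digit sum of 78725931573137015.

74

7+8+7+2+5+9+3+1+5+7+3+1+3+7+0+1+5 = 74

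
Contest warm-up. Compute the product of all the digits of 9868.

3456

9×8×6×8 = 3456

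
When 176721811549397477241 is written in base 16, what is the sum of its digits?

141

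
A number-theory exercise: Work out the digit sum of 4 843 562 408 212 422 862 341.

4+8+4+3+5+6+2+4+0+8+2+1+2+4+2+2+8+6+2+3+4+1 = 81

81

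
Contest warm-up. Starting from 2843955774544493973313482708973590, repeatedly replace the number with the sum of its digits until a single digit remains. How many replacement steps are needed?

2843955774544493973313482708973590 → 171 → 9 (2 steps)

2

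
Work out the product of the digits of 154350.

1×5×4×3×5×0 = 0

0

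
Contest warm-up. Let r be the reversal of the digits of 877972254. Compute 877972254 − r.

425692476

Reverse of 877972254 is 452279778.
877972254 − 452279778 = 425692476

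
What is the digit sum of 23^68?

448

23^68 = 395815547546888589884785370897911374203232682951121784754739562406761602882294255015821358881
Sum of its 93 digits: 448.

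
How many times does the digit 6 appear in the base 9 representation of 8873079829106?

8873079829106 in base 9 is 34366865103005.
The digit 6 appears 3 times.

3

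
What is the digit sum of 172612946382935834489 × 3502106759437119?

180

172612946382935834489 × 3502106759437119 = 604508966294036586737194740186997191
Sum of its 36 digits: 180.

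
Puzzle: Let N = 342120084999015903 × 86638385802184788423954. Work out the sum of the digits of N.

342120084999015903 × 86638385802184788423954 = 29640731914820992425757385872356352140462
Sum of its 41 digits: 180.

180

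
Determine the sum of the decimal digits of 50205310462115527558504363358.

5+0+2+0+5+3+1+0+4+6+2+1+1+5+5+2+7+5+5+8+5+0+4+3+6+3+3+5+8 = 104

104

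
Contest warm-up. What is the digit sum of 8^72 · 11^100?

8^72 · 11^100 = 14512678661026812227966843816110878305838850036082920858082827182253192048055742262621868282241728093033261447987405125384592088637195533538502517541218423211622228033536
Sum of its 170 digits: 700.

700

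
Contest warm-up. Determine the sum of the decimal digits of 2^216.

2^216 = 105312291668557186697918027683670432318895095400549111254310977536
Sum of its 66 digits: 289.

289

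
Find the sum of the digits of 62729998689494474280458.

134

6+2+7+2+9+9+9+8+6+8+9+4+9+4+4+7+4+2+8+0+4+5+8 = 134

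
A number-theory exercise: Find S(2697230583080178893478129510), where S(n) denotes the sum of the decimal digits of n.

2+6+9+7+2+3+0+5+8+3+0+8+0+1+7+8+8+9+3+4+7+8+1+2+9+5+1+0 = 126

126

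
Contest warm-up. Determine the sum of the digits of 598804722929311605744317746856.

5+9+8+8+0+4+7+2+2+9+2+9+3+1+1+6+0+5+7+4+4+3+1+7+7+4+6+8+5+6 = 143

143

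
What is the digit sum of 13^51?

13^51 = 647307989872865201422284359961937038113215496061434545237
Sum of its 57 digits: 253.

253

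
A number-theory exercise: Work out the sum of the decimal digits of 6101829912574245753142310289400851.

129

6+1+0+1+8+2+9+9+1+2+5+7+4+2+4+5+7+5+3+1+4+2+3+1+0+2+8+9+4+0+0+8+5+1 = 129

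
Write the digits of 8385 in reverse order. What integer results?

5838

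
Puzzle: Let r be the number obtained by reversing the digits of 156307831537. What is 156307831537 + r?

891446535188

Reverse of 156307831537 is 735138703651.
156307831537 + 735138703651 = 891446535188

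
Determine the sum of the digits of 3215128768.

43

3+2+1+5+1+2+8+7+6+8 = 43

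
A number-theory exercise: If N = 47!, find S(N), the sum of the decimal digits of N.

47! = 258623241511168180642964355153611979969197632389120000000000
Sum of its 60 digits: 225.

225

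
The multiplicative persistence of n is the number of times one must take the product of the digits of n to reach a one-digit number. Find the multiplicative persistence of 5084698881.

5084698881 → 0 (1 step)

1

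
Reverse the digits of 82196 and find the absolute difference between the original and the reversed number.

Reverse of 82196 is 69128.
|82196 − 69128| = 13068

13068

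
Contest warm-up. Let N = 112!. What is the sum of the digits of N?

112! = 197450685722107402353682037275992488341277868034975337796656295094902858969771811440894224355027779366597957338237853638272334919686385621811850780464277094400000000000000000000000000
Sum of its 183 digits: 765.

765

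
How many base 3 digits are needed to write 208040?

208040 in base 3 is 101120101012, which has 12 digits.

12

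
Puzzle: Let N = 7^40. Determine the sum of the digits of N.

142

7^40 = 6366805760909027985741435139224001
Sum of its 34 digits: 142.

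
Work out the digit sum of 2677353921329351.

2+6+7+7+3+5+3+9+2+1+3+2+9+3+5+1 = 68

68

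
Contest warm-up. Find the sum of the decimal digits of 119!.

774

119! = 55745857612076058813234317117419771556272886109483581752463927935846946310374691578057284710599874844234646982443450754604453404911734348832487342619913750049708004343808000000000000000000000000000
Sum of its 197 digits: 774.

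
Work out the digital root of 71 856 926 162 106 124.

7+1+8+5+6+9+2+6+1+6+2+1+0+6+1+2+4 = 67
6+7 = 13
1+3 = 4

4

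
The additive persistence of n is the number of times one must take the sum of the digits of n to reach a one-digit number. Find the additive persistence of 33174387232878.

33174387232878 → 66 → 12 → 3 (3 steps)

3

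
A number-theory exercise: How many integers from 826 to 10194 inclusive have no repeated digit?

4659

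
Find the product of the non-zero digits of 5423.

120

5×4×2×3 = 120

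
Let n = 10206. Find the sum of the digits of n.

9

1+0+2+0+6 = 9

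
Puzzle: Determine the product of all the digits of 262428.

2×6×2×4×2×8 = 1536

1536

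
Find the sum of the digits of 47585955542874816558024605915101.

4+7+5+8+5+9+5+5+5+4+2+8+7+4+8+1+6+5+5+8+0+2+4+6+0+5+9+1+5+1+0+1 = 145

145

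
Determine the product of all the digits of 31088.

0

3×1×0×8×8 = 0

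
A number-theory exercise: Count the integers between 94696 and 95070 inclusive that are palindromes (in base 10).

4

The integers in [94696, 95070] that are palindromes (in base 10): 94749, 94849, 94949, 95059.
4 qualify.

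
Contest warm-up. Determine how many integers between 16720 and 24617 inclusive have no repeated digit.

2314

The integers in [16720, 24617] that have no repeated digit: 16720, 16723, 16724, 16725, 16728, 16729, …, 24615, 24617.
2314 qualify.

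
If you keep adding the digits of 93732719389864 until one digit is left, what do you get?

7

9+3+7+3+2+7+1+9+3+8+9+8+6+4 = 79
7+9 = 16
1+6 = 7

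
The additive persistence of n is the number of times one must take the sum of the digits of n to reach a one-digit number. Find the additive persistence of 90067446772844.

3

90067446772844 → 68 → 14 → 5 (3 steps)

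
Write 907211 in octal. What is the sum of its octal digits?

25

907211 in base 8 is 3353713.
Digit sum: 3+3+5+3+7+1+3 = 25.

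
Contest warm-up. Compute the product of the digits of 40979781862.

0

4×0×9×7×9×7×8×1×8×6×2 = 0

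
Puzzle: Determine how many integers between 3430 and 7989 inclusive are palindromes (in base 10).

The integers in [3430, 7989] that are palindromes (in base 10): 3443, 3553, 3663, 3773, 3883, 3993, …, 7777, 7887.
45 qualify.

45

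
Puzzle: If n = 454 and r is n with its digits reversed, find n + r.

908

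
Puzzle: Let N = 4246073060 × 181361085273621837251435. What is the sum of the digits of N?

4246073060 × 181361085273621837251435 = 770072418312688411781022599841100
Sum of its 33 digits: 127.

127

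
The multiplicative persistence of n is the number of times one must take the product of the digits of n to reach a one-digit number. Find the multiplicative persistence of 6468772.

6468772 → 112896 → 864 → 192 → 18 → 8 (5 steps)

5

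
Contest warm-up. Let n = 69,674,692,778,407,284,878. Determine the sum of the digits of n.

119

6+9+6+7+4+6+9+2+7+7+8+4+0+7+2+8+4+8+7+8 = 119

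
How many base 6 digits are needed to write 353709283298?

15

353709283298 in base 6 is 430254121254122, which has 15 digits.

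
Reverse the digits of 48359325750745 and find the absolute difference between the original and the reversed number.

6346426644639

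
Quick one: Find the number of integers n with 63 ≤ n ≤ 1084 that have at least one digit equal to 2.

The integers in [63, 1084] that have at least one digit equal to 2: 72, 82, 92, 102, 112, 120, …, 1072, 1082.
273 qualify.

273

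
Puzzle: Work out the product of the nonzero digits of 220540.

2×2×5×4 = 80

80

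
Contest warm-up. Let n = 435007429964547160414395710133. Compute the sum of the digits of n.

117

4+3+5+0+0+7+4+2+9+9+6+4+5+4+7+1+6+0+4+1+4+3+9+5+7+1+0+1+3+3 = 117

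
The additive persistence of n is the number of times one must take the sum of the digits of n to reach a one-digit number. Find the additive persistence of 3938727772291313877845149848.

3938727772291313877845149848 → 147 → 12 → 3 (3 steps)

3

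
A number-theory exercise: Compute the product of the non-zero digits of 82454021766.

645120

8×2×4×5×4×2×1×7×6×6 = 645120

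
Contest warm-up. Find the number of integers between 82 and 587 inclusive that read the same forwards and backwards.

The integers in [82, 587] that read the same forwards and backwards: 88, 99, 101, 111, 121, 131, …, 575, 585.
51 qualify.

51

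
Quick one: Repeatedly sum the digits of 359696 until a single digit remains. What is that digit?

2

3+5+9+6+9+6 = 38
3+8 = 11
1+1 = 2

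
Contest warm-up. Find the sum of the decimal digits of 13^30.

13^30 = 2619995643649944960380551432833049
Sum of its 34 digits: 163.

163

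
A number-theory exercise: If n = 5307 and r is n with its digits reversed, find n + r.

12342

Reverse of 5307 is 7035.
5307 + 7035 = 12342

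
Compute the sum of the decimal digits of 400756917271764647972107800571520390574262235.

185

4+0+0+7+5+6+9+1+7+2+7+1+7+6+4+6+4+7+9+7+2+1+0+7+8+0+0+5+7+1+5+2+0+3+9+0+5+7+4+2+6+2+2+3+5 = 185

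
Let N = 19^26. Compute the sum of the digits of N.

19^26 = 1768453418076865701195582595329481
Sum of its 34 digits: 163.

163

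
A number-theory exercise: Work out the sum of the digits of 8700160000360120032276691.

70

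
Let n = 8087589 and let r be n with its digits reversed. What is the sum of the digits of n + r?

45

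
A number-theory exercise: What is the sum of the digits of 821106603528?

8+2+1+1+0+6+6+0+3+5+2+8 = 42

42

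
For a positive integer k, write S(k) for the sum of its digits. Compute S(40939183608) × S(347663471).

S(40939183608) = 4+0+9+3+9+1+8+3+6+0+8 = 51.
S(347663471) = 3+4+7+6+6+3+4+7+1 = 41.
51 · 41 = 2091.

2091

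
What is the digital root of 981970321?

9+8+1+9+7+0+3+2+1 = 40
4+0 = 4

4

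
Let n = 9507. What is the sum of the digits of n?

21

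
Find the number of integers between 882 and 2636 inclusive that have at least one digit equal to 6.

443

The integers in [882, 2636] that have at least one digit equal to 6: 886, 896, 906, 916, 926, 936, …, 2635, 2636.
443 qualify.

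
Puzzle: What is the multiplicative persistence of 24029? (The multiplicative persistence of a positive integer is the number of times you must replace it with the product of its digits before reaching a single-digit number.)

1

24029 → 0 (1 step)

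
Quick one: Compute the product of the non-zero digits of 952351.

1350

9×5×2×3×5×1 = 1350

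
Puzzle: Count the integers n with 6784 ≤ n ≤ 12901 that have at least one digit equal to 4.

1647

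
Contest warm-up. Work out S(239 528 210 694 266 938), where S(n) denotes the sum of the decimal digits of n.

85

2+3+9+5+2+8+2+1+0+6+9+4+2+6+6+9+3+8 = 85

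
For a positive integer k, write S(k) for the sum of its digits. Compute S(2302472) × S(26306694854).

1060

S(2302472) = 2+3+0+2+4+7+2 = 20.
S(26306694854) = 2+6+3+0+6+6+9+4+8+5+4 = 53.
20 · 53 = 1060.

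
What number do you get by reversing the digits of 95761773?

37716759

Reversing 95761773 gives 37716759.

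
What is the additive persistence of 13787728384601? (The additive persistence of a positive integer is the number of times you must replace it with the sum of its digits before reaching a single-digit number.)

3

13787728384601 → 65 → 11 → 2 (3 steps)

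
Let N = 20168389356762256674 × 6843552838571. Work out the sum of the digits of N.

156

20168389356762256674 × 6843552838571 = 138023438231875486475348389372854
Sum of its 33 digits: 156.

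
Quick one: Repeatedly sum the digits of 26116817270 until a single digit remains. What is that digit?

5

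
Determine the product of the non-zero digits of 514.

5×1×4 = 20

20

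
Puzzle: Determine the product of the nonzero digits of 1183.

1×1×8×3 = 24

24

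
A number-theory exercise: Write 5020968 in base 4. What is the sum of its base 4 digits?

5020968 in base 4 is 103021310220.
Digit sum: 1+0+3+0+2+1+3+1+0+2+2+0 = 15.

15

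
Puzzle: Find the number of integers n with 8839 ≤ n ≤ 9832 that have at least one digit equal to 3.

265

The integers in [8839, 9832] that have at least one digit equal to 3: 8839, 8843, 8853, 8863, 8873, 8883, …, 9831, 9832.
265 qualify.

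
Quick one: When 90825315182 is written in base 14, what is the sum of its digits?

90825315182 in base 14 is 4578776930.
Digit sum: 4+5+7+8+7+7+6+9+3+0 = 56.

56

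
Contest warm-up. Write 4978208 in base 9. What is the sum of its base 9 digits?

4978208 in base 9 is 10326732.
Digit sum: 1+0+3+2+6+7+3+2 = 24.

24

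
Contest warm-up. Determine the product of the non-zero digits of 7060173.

7×6×1×7×3 = 882

882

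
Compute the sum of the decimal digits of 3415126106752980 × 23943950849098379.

138

3415126106752980 × 23943950849098379 = 81771611643566056795536271419420
Sum of its 32 digits: 138.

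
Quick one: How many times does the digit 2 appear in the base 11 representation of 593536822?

593536822 in base 11 is 285043AAA.
The digit 2 appears 1 time.

1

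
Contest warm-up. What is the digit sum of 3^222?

3^222 = 8335248417898089038639422182220625700315950641493051894370647422773355762538053940268612352977320694855609
Sum of its 106 digits: 468.

468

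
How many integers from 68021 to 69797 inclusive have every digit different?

624

The integers in [68021, 69797] that have every digit different: 68021, 68023, 68024, 68025, 68027, 68029, …, 69784, 69785.
624 qualify.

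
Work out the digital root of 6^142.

9

The digital root of n equals n mod 9 (or 9 when 9 | n), so we need 6^142 mod 9.
6^142 ≡ 0 (mod 9), so the digital root is 9.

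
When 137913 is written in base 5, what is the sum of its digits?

137913 in base 5 is 13403123.
Digit sum: 1+3+4+0+3+1+2+3 = 17.

17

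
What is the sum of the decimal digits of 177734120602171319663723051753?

110

1+7+7+7+3+4+1+2+0+6+0+2+1+7+1+3+1+9+6+6+3+7+2+3+0+5+1+7+5+3 = 110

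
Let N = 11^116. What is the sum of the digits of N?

472

11^116 = 6332154143694424013286019158130854850058561675916743238156190016243705856304075334161420602314653462059012774577733378161
Sum of its 121 digits: 472.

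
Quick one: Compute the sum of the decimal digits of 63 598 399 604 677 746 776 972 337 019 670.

173

6+3+5+9+8+3+9+9+6+0+4+6+7+7+7+4+6+7+7+6+9+7+2+3+3+7+0+1+9+6+7+0 = 173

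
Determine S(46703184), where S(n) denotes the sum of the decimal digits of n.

4+6+7+0+3+1+8+4 = 33

33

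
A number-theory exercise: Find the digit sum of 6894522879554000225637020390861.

6+8+9+4+5+2+2+8+7+9+5+5+4+0+0+0+2+2+5+6+3+7+0+2+0+3+9+0+8+6+1 = 128

128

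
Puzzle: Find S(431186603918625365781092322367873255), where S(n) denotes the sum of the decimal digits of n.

157

4+3+1+1+8+6+6+0+3+9+1+8+6+2+5+3+6+5+7+8+1+0+9+2+3+2+2+3+6+7+8+7+3+2+5+5 = 157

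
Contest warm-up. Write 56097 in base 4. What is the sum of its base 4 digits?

56097 in base 4 is 31230201.
Digit sum: 3+1+2+3+0+2+0+1 = 12.

12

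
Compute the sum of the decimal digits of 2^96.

127

2^96 = 79228162514264337593543950336
Sum of its 29 digits: 127.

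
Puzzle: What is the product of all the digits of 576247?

5×7×6×2×4×7 = 11760

11760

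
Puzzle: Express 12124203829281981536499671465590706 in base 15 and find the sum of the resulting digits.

226

12124203829281981536499671465590706 in base 15 is E35E661E4CBE0E978C5870B4A943B.
Digit sum: 14+3+5+14+6+6+1+14+4+12+11+14+0+14+9+7+8+12+5+8+7+0+11+4+10+9+4+3+11 = 226.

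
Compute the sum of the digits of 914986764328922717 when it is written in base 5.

45

914986764328922717 in base 5 is 30133413121121321201011332.
Digit sum: 3+0+1+3+3+4+1+3+1+2+1+1+2+1+3+2+1+2+0+1+0+1+1+3+3+2 = 45.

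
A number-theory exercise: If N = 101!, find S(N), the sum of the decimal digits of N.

639

101! = 9425947759838359420851623124482936749562312794702543768327889353416977599316221476503087861591808346911623490003549599583369706302603264000000000000000000000000
Sum of its 160 digits: 639.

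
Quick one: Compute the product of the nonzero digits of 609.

6×9 = 54

54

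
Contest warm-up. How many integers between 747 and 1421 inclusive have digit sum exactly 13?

The integers in [747, 1421] that have digit sum exactly 13: 751, 760, 805, 814, 823, 832, …, 1408, 1417.
49 qualify.

49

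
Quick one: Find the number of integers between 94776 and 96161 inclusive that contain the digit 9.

The integers in [94776, 96161] that contain the digit 9: 94776, 94777, 94778, 94779, 94780, 94781, …, 96160, 96161.
1386 qualify.

1386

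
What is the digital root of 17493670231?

7

1+7+4+9+3+6+7+0+2+3+1 = 43
4+3 = 7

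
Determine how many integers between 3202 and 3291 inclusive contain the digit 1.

18

The integers in [3202, 3291] that contain the digit 1: 3210, 3211, 3212, 3213, 3214, 3215, …, 3281, 3291.
18 qualify.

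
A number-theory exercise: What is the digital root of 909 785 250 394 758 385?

7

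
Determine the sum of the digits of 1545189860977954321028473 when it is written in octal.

92

1545189860977954321028473 in base 8 is 507151644033413115714652571.
Digit sum: 5+0+7+1+5+1+6+4+4+0+3+3+4+1+3+1+1+5+7+1+4+6+5+2+5+7+1 = 92.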